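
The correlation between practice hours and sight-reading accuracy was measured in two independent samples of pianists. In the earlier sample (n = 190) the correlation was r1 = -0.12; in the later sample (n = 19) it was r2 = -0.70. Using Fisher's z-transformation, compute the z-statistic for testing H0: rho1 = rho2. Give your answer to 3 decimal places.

2.867

z1 = atanh(-0.12) = -0.120581,  z2 = atanh(-0.70) = -0.867301
SE = √(1/(n1−3) + 1/(n2−3)) = √(1/187 + 1/16) = √(0.0053476 + 0.0625000) = √0.0678476 = 0.260476
z = (z1 − z2)/SE = (-0.120581 − (-0.867301)) / 0.260476 = 0.746720 / 0.260476 = 2.867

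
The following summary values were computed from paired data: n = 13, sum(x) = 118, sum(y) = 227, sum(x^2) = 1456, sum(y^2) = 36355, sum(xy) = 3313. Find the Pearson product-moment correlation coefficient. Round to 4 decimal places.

Numerator: nΣxy − (Σx)(Σy) = 13·3313 − (118)(227) = 16283
Denominator: √[(nΣx²−(Σx)²)(nΣy²−(Σy)²)]
  nΣx²−(Σx)² = 13·1456 − 13924 = 5004;  nΣy²−(Σy)² = 13·36355 − 51529 = 421086
  √(5004·421086) = √2107114344 = 45903.3152
r = 16283 / 45903.3152 = 0.3547

0.3547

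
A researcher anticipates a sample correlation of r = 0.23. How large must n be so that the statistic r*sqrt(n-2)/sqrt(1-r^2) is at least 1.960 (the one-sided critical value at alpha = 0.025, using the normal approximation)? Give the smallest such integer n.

Need r·√(n−2)/√(1−r²) ≥ 1.960
√(n−2) ≥ 1.960·√(1−0.0529) / 0.23 = 1.960·0.973191 / 0.23 = 8.2933
n−2 ≥ 68.7788  ⇒  n ≥ 70.7788
Smallest integer n = 71

71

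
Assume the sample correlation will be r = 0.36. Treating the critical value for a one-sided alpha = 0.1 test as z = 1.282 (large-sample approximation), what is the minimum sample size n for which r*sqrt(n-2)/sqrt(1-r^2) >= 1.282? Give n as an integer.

14

Need r·√(n−2)/√(1−r²) ≥ 1.282
√(n−2) ≥ 1.282·√(1−0.1296) / 0.36 = 1.282·0.932952 / 0.36 = 3.3223
n−2 ≥ 11.0377  ⇒  n ≥ 13.0377
Smallest integer n = 14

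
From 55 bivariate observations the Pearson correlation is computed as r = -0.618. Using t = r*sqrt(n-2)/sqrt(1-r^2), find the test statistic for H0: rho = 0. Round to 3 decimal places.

-5.723

1 − r² = 1 − 0.381924 = 0.618076;  √(1−r²) = 0.786178
√(n−2) = √53 = 7.280110
t = r·√(n−2)/√(1−r²) = -0.618 · 7.280110 / 0.786178 = -5.723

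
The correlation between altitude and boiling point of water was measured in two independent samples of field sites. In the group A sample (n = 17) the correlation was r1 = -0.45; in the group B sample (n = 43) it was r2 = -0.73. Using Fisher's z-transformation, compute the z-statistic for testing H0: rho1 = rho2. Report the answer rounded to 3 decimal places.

1.430

Fisher z-transforms: z1 = atanh(-0.45) = -0.484700, z2 = atanh(-0.73) = -0.928727; difference d = 0.444027
Var(d) = 1/14 + 1/40 = 0.0714286 + 0.0250000 = 0.0964286
z = d/√Var(d) = 0.444027 / √0.0964286 = 0.444027 / 0.310530 = 1.430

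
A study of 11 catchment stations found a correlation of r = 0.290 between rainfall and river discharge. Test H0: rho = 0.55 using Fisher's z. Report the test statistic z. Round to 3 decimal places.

-0.905

z_r = atanh(0.290) = 0.298566,  z_0 = atanh(0.55) = 0.618381
SE = 1/√(n−3) = 1/√8 = 0.353553
z = (z_r − z_0)/SE = (0.298566 − 0.618381) / 0.353553 = -0.319815 / 0.353553 = -0.905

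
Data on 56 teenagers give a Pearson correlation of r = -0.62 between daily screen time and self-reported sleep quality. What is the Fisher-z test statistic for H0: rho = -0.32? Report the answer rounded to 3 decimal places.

-2.864

z_r = atanh(-0.62) = -0.725005,  z_0 = atanh(-0.32) = -0.331647
SE = 1/√(n−3) = 1/√53 = 0.137361
z = (z_r − z_0)/SE = (-0.725005 − (-0.331647)) / 0.137361 = -0.393358 / 0.137361 = -2.864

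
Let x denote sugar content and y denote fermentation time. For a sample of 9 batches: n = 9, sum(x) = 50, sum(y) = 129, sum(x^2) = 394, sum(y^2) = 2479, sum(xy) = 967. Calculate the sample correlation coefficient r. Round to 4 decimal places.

Numerator: nΣxy − (Σx)(Σy) = 9·967 − (50)(129) = 2253
Denominator: √[(nΣx²−(Σx)²)(nΣy²−(Σy)²)]
  nΣx²−(Σx)² = 9·394 − 2500 = 1046;  nΣy²−(Σy)² = 9·2479 − 16641 = 5670
  √(1046·5670) = √5930820 = 2435.3275
r = 2253 / 2435.3275 = 0.9251

0.9251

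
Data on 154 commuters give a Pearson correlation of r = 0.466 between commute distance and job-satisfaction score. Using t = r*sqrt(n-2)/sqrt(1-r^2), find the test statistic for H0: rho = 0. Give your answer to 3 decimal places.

t = r·√(n−2) / √(1−r²) with r = 0.466, n = 154
  = 0.466·√152 / √(1 − 0.217156)
  = 0.466·12.328828 / 0.884785
  = 5.745234 / 0.884785 = 6.493

6.493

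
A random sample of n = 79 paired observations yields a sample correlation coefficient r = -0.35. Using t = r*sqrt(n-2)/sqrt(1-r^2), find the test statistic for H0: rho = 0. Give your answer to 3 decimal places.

t = r·√(n−2) / √(1−r²) with r = -0.35, n = 79
  = -0.35·√77 / √(1 − 0.1225)
  = -0.35·8.774964 / 0.936750
  = -3.071237 / 0.936750 = -3.279

-3.279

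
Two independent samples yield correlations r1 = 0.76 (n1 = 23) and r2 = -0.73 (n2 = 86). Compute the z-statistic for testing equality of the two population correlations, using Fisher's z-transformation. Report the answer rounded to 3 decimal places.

z1 = atanh(0.76) = 0.996215,  z2 = atanh(-0.73) = -0.928727
SE = √(1/(n1−3) + 1/(n2−3)) = √(1/20 + 1/83) = √(0.0500000 + 0.0120482) = √0.0620482 = 0.249095
z = (z1 − z2)/SE = (0.996215 − (-0.928727)) / 0.249095 = 1.924942 / 0.249095 = 7.728

7.728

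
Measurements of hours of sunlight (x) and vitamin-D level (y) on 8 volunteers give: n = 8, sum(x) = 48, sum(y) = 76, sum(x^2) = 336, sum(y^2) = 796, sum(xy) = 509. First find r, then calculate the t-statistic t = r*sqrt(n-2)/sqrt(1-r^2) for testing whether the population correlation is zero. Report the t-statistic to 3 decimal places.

4.763

S_xy = nΣxy − ΣxΣy = 8·509 − 48·76 = 4072 − 3648 = 424
S_xx = nΣx² − (Σx)² = 8·336 − 48² = 2688 − 2304 = 384
S_yy = nΣy² − (Σy)² = 8·796 − 76² = 6368 − 5776 = 592
r = S_xy / √(S_xx·S_yy) = 424 / √(384·592) = 424 / √227328 = 424 / 476.7893 = 0.8893
t = r·√(n−2)/√(1−r²) = 0.8893·√6 / √(1−0.790854) = 2.178331 / 0.457325 = 4.763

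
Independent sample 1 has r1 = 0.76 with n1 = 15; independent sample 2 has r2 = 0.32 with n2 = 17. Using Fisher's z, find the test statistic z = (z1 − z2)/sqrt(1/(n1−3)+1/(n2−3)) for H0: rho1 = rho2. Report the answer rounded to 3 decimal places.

z1 = atanh(0.76) = 0.996215,  z2 = atanh(0.32) = 0.331647
SE = √(1/(n1−3) + 1/(n2−3)) = √(1/12 + 1/14) = √(0.0833333 + 0.0714286) = √0.1547619 = 0.393398
z = (z1 − z2)/SE = (0.996215 − 0.331647) / 0.393398 = 0.664568 / 0.393398 = 1.689

1.689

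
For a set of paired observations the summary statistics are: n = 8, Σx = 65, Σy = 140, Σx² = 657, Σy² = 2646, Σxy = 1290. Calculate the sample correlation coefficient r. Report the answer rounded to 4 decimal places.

Numerator: nΣxy − (Σx)(Σy) = 8·1290 − (65)(140) = 1220
Denominator: √[(nΣx²−(Σx)²)(nΣy²−(Σy)²)]
  nΣx²−(Σx)² = 8·657 − 4225 = 1031;  nΣy²−(Σy)² = 8·2646 − 19600 = 1568
  √(1031·1568) = √1616608 = 1271.4590
r = 1220 / 1271.4590 = 0.9595

0.9595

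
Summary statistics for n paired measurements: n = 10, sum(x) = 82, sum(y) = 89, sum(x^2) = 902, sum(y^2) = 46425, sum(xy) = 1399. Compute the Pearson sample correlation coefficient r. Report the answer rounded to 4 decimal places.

0.2067

Numerator: nΣxy − (Σx)(Σy) = 10·1399 − (82)(89) = 6692
Denominator: √[(nΣx²−(Σx)²)(nΣy²−(Σy)²)]
  nΣx²−(Σx)² = 10·902 − 6724 = 2296;  nΣy²−(Σy)² = 10·46425 − 7921 = 456329
  √(2296·456329) = √1047731384 = 32368.6791
r = 6692 / 32368.6791 = 0.2067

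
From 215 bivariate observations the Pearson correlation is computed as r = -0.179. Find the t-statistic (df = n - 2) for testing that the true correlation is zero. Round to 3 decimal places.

-2.655

1 − r² = 1 − 0.032041 = 0.967959;  √(1−r²) = 0.983849
√(n−2) = √213 = 14.594520
t = r·√(n−2)/√(1−r²) = -0.179 · 14.594520 / 0.983849 = -2.655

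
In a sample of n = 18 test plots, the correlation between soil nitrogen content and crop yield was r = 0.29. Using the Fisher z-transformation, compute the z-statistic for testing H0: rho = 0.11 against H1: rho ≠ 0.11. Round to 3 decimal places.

0.729

Fisher z: atanh(0.29) = 0.298566, atanh(0.11) = 0.110447
z = (z_r − z_0)·√(n−3) = (0.298566 − 0.110447)·√15 = 0.188119 · 3.872983 = 0.729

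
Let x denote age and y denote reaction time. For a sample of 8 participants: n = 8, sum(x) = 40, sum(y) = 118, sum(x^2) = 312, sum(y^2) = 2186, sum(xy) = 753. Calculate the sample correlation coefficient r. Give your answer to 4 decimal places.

0.7297

Numerator: nΣxy − (Σx)(Σy) = 8·753 − (40)(118) = 1304
Denominator: √[(nΣx²−(Σx)²)(nΣy²−(Σy)²)]
  nΣx²−(Σx)² = 8·312 − 1600 = 896;  nΣy²−(Σy)² = 8·2186 − 13924 = 3564
  √(896·3564) = √3193344 = 1786.9930
r = 1304 / 1786.9930 = 0.7297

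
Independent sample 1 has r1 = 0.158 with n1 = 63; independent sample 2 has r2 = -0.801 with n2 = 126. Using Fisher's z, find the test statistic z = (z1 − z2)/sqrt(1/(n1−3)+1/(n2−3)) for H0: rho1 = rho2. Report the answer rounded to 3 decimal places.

8.006

z1 = atanh(0.158) = 0.159335,  z2 = atanh(-0.801) = -1.101396
SE = √(1/(n1−3) + 1/(n2−3)) = √(1/60 + 1/123) = √(0.0166667 + 0.0081301) = √0.0247968 = 0.157470
z = (z1 − z2)/SE = (0.159335 − (-1.101396)) / 0.157470 = 1.260731 / 0.157470 = 8.006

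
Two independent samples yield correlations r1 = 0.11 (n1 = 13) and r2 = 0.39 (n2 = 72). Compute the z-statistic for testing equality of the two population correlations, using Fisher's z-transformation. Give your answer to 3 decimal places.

-0.891

Fisher z-transforms: z1 = atanh(0.11) = 0.110447, z2 = atanh(0.39) = 0.411800; difference d = -0.301353
Var(d) = 1/10 + 1/69 = 0.1000000 + 0.0144928 = 0.1144928
z = d/√Var(d) = -0.301353 / √0.1144928 = -0.301353 / 0.338368 = -0.891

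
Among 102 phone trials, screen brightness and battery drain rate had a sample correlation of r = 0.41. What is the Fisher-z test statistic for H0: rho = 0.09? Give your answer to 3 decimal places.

Fisher z: atanh(0.41) = 0.435611, atanh(0.09) = 0.090244
z = (z_r − z_0)·√(n−3) = (0.435611 − 0.090244)·√99 = 0.345367 · 9.949874 = 3.436

3.436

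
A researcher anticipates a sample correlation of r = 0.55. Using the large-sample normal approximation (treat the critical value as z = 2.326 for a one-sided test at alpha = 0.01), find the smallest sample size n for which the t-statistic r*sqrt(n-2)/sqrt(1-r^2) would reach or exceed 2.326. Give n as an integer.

Need r·√(n−2)/√(1−r²) ≥ 2.326
√(n−2) ≥ 2.326·√(1−0.3025) / 0.55 = 2.326·0.835165 / 0.55 = 3.5320
n−2 ≥ 12.4750  ⇒  n ≥ 14.4750
Smallest integer n = 15

15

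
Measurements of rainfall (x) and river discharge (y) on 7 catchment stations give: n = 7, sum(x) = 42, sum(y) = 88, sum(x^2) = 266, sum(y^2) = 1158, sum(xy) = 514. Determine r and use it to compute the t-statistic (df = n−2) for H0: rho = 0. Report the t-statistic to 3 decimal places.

-1.362

Numerator: nΣxy − (Σx)(Σy) = 7·514 − (42)(88) = -98
Denominator: √[(nΣx²−(Σx)²)(nΣy²−(Σy)²)]
  nΣx²−(Σx)² = 7·266 − 1764 = 98;  nΣy²−(Σy)² = 7·1158 − 7744 = 362
  √(98·362) = √35476 = 188.3507
r = -98 / 188.3507 = -0.5203
t = r·√(n−2)/√(1−r²) = -0.5203·√5 / √(1−0.270712) = -1.163426 / 0.853984 = -1.362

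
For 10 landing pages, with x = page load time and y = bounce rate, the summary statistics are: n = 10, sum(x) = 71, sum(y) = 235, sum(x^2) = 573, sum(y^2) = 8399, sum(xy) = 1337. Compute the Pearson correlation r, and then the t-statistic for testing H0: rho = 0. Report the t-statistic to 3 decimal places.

S_xy = nΣxy − ΣxΣy = 10·1337 − 71·235 = 13370 − 16685 = -3315
S_xx = nΣx² − (Σx)² = 10·573 − 71² = 5730 − 5041 = 689
S_yy = nΣy² − (Σy)² = 10·8399 − 235² = 83990 − 55225 = 28765
r = S_xy / √(S_xx·S_yy) = -3315 / √(689·28765) = -3315 / √19819085 = -3315 / 4451.8631 = -0.7446
t = r·√(n−2)/√(1−r²) = -0.7446·√8 / √(1−0.554429) = -2.106047 / 0.667511 = -3.155

-3.155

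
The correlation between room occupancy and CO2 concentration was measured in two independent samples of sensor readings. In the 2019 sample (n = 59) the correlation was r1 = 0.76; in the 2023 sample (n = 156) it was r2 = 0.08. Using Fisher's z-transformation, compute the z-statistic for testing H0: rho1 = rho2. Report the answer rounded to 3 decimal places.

5.865

Fisher z-transforms: z1 = atanh(0.76) = 0.996215, z2 = atanh(0.08) = 0.080171; difference d = 0.916044
Var(d) = 1/56 + 1/153 = 0.0178571 + 0.0065359 = 0.0243930
z = d/√Var(d) = 0.916044 / √0.0243930 = 0.916044 / 0.156183 = 5.865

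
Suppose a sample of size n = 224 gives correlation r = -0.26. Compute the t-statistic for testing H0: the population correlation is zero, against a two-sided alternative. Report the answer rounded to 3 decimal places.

-4.012

1 − r² = 1 − 0.0676 = 0.9324;  √(1−r²) = 0.965609
√(n−2) = √222 = 14.899664
t = r·√(n−2)/√(1−r²) = -0.26 · 14.899664 / 0.965609 = -4.012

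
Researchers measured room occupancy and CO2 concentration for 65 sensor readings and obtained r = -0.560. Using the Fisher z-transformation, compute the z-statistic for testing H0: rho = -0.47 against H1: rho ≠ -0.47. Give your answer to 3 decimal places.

z_r = atanh(-0.560) = -0.632833,  z_0 = atanh(-0.47) = -0.510070
SE = 1/√(n−3) = 1/√62 = 0.127000
z = (z_r − z_0)/SE = (-0.632833 − (-0.510070)) / 0.127000 = -0.122763 / 0.127000 = -0.967

-0.967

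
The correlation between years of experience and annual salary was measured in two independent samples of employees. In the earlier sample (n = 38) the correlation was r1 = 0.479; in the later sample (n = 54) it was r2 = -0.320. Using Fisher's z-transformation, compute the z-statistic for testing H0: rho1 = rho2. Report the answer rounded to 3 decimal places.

z1 = atanh(0.479) = 0.521686,  z2 = atanh(-0.320) = -0.331647
SE = √(1/(n1−3) + 1/(n2−3)) = √(1/35 + 1/51) = √(0.0285714 + 0.0196078) = √0.0481792 = 0.219498
z = (z1 − z2)/SE = (0.521686 − (-0.331647)) / 0.219498 = 0.853333 / 0.219498 = 3.888

3.888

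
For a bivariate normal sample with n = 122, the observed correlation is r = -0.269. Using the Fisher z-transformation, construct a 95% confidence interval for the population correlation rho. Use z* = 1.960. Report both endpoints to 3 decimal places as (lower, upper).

(-0.426, -0.096)

z_r = atanh(-0.269) = -0.275786;  SE = 1/√(n−3) = 1/√119 = 0.091670
z-limits: -0.275786 ± 1.960·0.091670 = -0.275786 ± 0.179673 = [-0.455459, -0.096113]
ρ-limits: (tanh -0.455459, tanh -0.096113) = (-0.426, -0.096)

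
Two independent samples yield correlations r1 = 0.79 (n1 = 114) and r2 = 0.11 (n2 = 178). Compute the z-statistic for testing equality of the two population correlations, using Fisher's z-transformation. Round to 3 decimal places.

7.920

z1 = atanh(0.79) = 1.071432,  z2 = atanh(0.11) = 0.110447
SE = √(1/(n1−3) + 1/(n2−3)) = √(1/111 + 1/175) = √(0.0090090 + 0.0057143) = √0.0147233 = 0.121340
z = (z1 − z2)/SE = (1.071432 − 0.110447) / 0.121340 = 0.960985 / 0.121340 = 7.920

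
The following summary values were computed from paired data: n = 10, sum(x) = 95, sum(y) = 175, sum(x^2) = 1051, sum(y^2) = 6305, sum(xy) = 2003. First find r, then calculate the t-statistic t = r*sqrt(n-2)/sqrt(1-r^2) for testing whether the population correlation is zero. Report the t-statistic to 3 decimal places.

S_xy = nΣxy − ΣxΣy = 10·2003 − 95·175 = 20030 − 16625 = 3405
S_xx = nΣx² − (Σx)² = 10·1051 − 95² = 10510 − 9025 = 1485
S_yy = nΣy² − (Σy)² = 10·6305 − 175² = 63050 − 30625 = 32425
r = S_xy / √(S_xx·S_yy) = 3405 / √(1485·32425) = 3405 / √48151125 = 3405 / 6939.1012 = 0.4907
t = r·√(n−2)/√(1−r²) = 0.4907·√8 / √(1−0.240786) = 1.387909 / 0.871329 = 1.593

1.593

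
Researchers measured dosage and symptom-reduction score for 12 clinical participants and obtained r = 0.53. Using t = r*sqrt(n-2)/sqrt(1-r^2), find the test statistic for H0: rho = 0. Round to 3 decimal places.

1 − r² = 1 − 0.2809 = 0.7191;  √(1−r²) = 0.847998
√(n−2) = √10 = 3.162278
t = r·√(n−2)/√(1−r²) = 0.53 · 3.162278 / 0.847998 = 1.976

1.976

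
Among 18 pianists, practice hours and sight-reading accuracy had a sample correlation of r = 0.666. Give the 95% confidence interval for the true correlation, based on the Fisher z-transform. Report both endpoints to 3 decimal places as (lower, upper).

(0.289, 0.864)

Fisher z: z_r = atanh(r) = ½·ln((1+0.666)/(1−0.666)) = 0.803520
SE(z) = 1/√(n−3) = 1/√15 = 0.258199
95% ⇒ z* = 1.960; margin = 1.960·0.258199 = 0.506070
CI on z-scale: (0.297450, 1.309590)
Back-transform: tanh(0.297450) = 0.288977, tanh(1.309590) = 0.864172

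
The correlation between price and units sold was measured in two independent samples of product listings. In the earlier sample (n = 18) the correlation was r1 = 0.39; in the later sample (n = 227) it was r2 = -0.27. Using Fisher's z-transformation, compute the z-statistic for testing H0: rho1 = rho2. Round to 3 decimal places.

2.582

Fisher z-transforms: z1 = atanh(0.39) = 0.411800, z2 = atanh(-0.27) = -0.276864; difference d = 0.688664
Var(d) = 1/15 + 1/224 = 0.0666667 + 0.0044643 = 0.0711310
z = d/√Var(d) = 0.688664 / √0.0711310 = 0.688664 / 0.266704 = 2.582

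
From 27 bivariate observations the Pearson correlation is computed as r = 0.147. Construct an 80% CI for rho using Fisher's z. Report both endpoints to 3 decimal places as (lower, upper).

z_r = atanh(0.147) = 0.148073;  SE = 1/√(n−3) = 1/√24 = 0.204124
z-limits: 0.148073 ± 1.282·0.204124 = 0.148073 ± 0.261687 = [-0.113614, 0.409760]
ρ-limits: (tanh -0.113614, tanh 0.409760) = (-0.113, 0.388)

(-0.113, 0.388)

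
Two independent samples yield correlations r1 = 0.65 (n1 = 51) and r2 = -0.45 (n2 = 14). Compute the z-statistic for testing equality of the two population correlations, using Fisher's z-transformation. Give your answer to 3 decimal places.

z1 = atanh(0.65) = 0.775299,  z2 = atanh(-0.45) = -0.484700
SE = √(1/(n1−3) + 1/(n2−3)) = √(1/48 + 1/11) = √(0.0208333 + 0.0909091) = √0.1117424 = 0.334279
z = (z1 − z2)/SE = (0.775299 − (-0.484700)) / 0.334279 = 1.259999 / 0.334279 = 3.769

3.769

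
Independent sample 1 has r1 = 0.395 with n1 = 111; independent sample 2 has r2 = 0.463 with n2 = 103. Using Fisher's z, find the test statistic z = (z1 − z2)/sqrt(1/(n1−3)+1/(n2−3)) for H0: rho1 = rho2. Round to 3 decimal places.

Fisher z-transforms: z1 = atanh(0.395) = 0.417711, z2 = atanh(0.463) = 0.501123; difference d = -0.083412
Var(d) = 1/108 + 1/100 = 0.0092593 + 0.0100000 = 0.0192593
z = d/√Var(d) = -0.083412 / √0.0192593 = -0.083412 / 0.138778 = -0.601

-0.601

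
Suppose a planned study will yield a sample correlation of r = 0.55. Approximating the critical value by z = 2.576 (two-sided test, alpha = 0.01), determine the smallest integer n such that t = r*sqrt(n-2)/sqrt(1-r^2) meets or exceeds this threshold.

r√(n−2)/√(1−r²) ≥ 2.576  ⇔  n−2 ≥ (2.576)²·(1−r²)/r²
(1−r²)/r² = (1−0.3025)/0.3025 = 2.3058
n ≥ 2 + 6.635776·2.3058 = 2 + 15.3008 = 17.3008
⌈17.3008⌉ = 18

18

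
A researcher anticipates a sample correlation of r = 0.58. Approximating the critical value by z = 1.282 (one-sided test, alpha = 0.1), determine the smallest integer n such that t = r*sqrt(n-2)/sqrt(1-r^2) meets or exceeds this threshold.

Need r·√(n−2)/√(1−r²) ≥ 1.282
√(n−2) ≥ 1.282·√(1−0.3364) / 0.58 = 1.282·0.814616 / 0.58 = 1.8006
n−2 ≥ 3.2422  ⇒  n ≥ 5.2422
Smallest integer n = 6

6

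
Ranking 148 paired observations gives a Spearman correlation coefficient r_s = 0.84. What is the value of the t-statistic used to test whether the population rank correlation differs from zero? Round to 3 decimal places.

1 − r_s² = 1 − 0.7056 = 0.2944;  √(1−r_s²) = 0.542586
√(n−2) = √146 = 12.083046
t = r_s·√(n−2)/√(1−r_s²) = 0.84 · 12.083046 / 0.542586 = 18.706

18.706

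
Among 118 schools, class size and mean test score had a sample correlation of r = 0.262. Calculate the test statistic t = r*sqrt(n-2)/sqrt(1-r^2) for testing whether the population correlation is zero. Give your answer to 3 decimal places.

1 − r² = 1 − 0.068644 = 0.931356;  √(1−r²) = 0.965068
√(n−2) = √116 = 10.770330
t = r·√(n−2)/√(1−r²) = 0.262 · 10.770330 / 0.965068 = 2.924

2.924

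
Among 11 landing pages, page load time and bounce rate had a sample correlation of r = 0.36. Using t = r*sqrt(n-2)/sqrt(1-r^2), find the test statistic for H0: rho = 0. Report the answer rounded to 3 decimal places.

1 − r² = 1 − 0.1296 = 0.8704;  √(1−r²) = 0.932952
√(n−2) = √9 = 3.000000
t = r·√(n−2)/√(1−r²) = 0.36 · 3.000000 / 0.932952 = 1.158

1.158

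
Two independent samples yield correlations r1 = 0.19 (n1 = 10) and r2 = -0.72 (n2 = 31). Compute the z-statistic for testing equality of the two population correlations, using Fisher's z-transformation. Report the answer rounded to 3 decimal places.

z1 = atanh(0.19) = 0.192337,  z2 = atanh(-0.72) = -0.907645
SE = √(1/(n1−3) + 1/(n2−3)) = √(1/7 + 1/28) = √(0.1428571 + 0.0357143) = √0.1785714 = 0.422577
z = (z1 − z2)/SE = (0.192337 − (-0.907645)) / 0.422577 = 1.099982 / 0.422577 = 2.603

2.603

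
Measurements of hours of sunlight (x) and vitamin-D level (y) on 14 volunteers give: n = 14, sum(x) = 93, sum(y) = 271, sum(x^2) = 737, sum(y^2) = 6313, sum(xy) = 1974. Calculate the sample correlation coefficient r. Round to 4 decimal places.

Numerator: nΣxy − (Σx)(Σy) = 14·1974 − (93)(271) = 2433
Denominator: √[(nΣx²−(Σx)²)(nΣy²−(Σy)²)]
  nΣx²−(Σx)² = 14·737 − 8649 = 1669;  nΣy²−(Σy)² = 14·6313 − 73441 = 14941
  √(1669·14941) = √24936529 = 4993.6489
r = 2433 / 4993.6489 = 0.4872

0.4872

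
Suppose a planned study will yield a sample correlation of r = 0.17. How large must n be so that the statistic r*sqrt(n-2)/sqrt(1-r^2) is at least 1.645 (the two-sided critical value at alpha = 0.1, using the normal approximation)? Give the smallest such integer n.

Need r·√(n−2)/√(1−r²) ≥ 1.645
√(n−2) ≥ 1.645·√(1−0.0289) / 0.17 = 1.645·0.985444 / 0.17 = 9.5356
n−2 ≥ 90.9277  ⇒  n ≥ 92.9277
Smallest integer n = 93

93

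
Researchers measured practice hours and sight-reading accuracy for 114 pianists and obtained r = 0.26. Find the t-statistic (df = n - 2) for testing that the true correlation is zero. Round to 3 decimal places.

2.850

t = r·√(n−2) / √(1−r²) with r = 0.26, n = 114
  = 0.26·√112 / √(1 − 0.0676)
  = 0.26·10.583005 / 0.965609
  = 2.751581 / 0.965609 = 2.850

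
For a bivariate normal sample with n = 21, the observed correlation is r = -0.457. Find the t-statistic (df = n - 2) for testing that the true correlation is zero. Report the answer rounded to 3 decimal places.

t = r·√(n−2) / √(1−r²) with r = -0.457, n = 21
  = -0.457·√19 / √(1 − 0.208849)
  = -0.457·4.358899 / 0.889467
  = -1.992017 / 0.889467 = -2.240

-2.240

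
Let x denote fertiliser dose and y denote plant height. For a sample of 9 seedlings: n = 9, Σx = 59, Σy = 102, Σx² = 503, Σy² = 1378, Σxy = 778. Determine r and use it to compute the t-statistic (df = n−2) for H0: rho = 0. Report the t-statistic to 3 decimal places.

2.458

Numerator: nΣxy − (Σx)(Σy) = 9·778 − (59)(102) = 984
Denominator: √[(nΣx²−(Σx)²)(nΣy²−(Σy)²)]
  nΣx²−(Σx)² = 9·503 − 3481 = 1046;  nΣy²−(Σy)² = 9·1378 − 10404 = 1998
  √(1046·1998) = √2089908 = 1445.6514
r = 984 / 1445.6514 = 0.6807
t = r·√(n−2)/√(1−r²) = 0.6807·√7 / √(1−0.463352) = 1.800963 / 0.732563 = 2.458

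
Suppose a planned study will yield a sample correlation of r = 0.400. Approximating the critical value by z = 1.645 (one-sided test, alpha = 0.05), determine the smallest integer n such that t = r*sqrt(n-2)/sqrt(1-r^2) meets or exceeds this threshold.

r√(n−2)/√(1−r²) ≥ 1.645  ⇔  n−2 ≥ (1.645)²·(1−r²)/r²
(1−r²)/r² = (1−0.160000)/0.160000 = 5.2500
n ≥ 2 + 2.706025·5.2500 = 2 + 14.2066 = 16.2066
⌈16.2066⌉ = 17

17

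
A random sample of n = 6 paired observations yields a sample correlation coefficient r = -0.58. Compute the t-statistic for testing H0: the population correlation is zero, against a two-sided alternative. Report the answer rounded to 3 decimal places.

-1.424

1 − r² = 1 − 0.3364 = 0.6636;  √(1−r²) = 0.814616
√(n−2) = √4 = 2.000000
t = r·√(n−2)/√(1−r²) = -0.58 · 2.000000 / 0.814616 = -1.424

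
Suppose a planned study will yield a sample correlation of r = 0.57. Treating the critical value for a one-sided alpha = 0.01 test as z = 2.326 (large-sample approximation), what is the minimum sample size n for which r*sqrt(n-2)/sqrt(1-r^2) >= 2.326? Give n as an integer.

r√(n−2)/√(1−r²) ≥ 2.326  ⇔  n−2 ≥ (2.326)²·(1−r²)/r²
(1−r²)/r² = (1−0.3249)/0.3249 = 2.0779
n ≥ 2 + 5.410276·2.0779 = 2 + 11.2420 = 13.2420
⌈13.2420⌉ = 14

14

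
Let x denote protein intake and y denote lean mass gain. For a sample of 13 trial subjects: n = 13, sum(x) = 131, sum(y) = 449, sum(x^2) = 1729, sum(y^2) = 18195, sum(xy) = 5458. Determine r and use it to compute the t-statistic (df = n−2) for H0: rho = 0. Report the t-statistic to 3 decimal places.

6.491

S_xy = nΣxy − ΣxΣy = 13·5458 − 131·449 = 70954 − 58819 = 12135
S_xx = nΣx² − (Σx)² = 13·1729 − 131² = 22477 − 17161 = 5316
S_yy = nΣy² − (Σy)² = 13·18195 − 449² = 236535 − 201601 = 34934
r = S_xy / √(S_xx·S_yy) = 12135 / √(5316·34934) = 12135 / √185709144 = 12135 / 13627.5142 = 0.8905
t = r·√(n−2)/√(1−r²) = 0.8905·√11 / √(1−0.792990) = 2.953454 / 0.454984 = 6.491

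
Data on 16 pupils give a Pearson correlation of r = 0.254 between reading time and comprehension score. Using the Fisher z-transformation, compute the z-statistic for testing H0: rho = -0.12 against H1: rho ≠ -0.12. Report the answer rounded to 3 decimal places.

1.371

z_r = atanh(0.254) = 0.259684,  z_0 = atanh(-0.12) = -0.120581
SE = 1/√(n−3) = 1/√13 = 0.277350
z = (z_r − z_0)/SE = (0.259684 − (-0.120581)) / 0.277350 = 0.380265 / 0.277350 = 1.371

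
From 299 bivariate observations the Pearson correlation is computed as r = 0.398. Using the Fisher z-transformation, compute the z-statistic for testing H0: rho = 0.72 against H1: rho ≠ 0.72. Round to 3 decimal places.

-8.368

z_r = atanh(0.398) = 0.421270,  z_0 = atanh(0.72) = 0.907645
SE = 1/√(n−3) = 1/√296 = 0.058124
z = (z_r − z_0)/SE = (0.421270 − 0.907645) / 0.058124 = -0.486375 / 0.058124 = -8.368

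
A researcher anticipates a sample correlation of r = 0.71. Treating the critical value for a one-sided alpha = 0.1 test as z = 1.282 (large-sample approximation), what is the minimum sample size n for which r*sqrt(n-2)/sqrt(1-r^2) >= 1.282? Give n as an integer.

4

r√(n−2)/√(1−r²) ≥ 1.282  ⇔  n−2 ≥ (1.282)²·(1−r²)/r²
(1−r²)/r² = (1−0.5041)/0.5041 = 0.9837
n ≥ 2 + 1.643524·0.9837 = 2 + 1.6167 = 3.6167
⌈3.6167⌉ = 4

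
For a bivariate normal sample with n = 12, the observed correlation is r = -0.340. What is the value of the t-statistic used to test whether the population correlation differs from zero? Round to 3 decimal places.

t = r·√(n−2) / √(1−r²) with r = -0.340, n = 12
  = -0.340·√10 / √(1 − 0.115600)
  = -0.340·3.162278 / 0.940425
  = -1.075175 / 0.940425 = -1.143

-1.143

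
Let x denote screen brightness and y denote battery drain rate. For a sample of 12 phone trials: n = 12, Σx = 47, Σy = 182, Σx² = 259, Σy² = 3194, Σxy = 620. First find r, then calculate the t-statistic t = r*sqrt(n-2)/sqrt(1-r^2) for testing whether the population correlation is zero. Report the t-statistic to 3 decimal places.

-1.900

Numerator: nΣxy − (Σx)(Σy) = 12·620 − (47)(182) = -1114
Denominator: √[(nΣx²−(Σx)²)(nΣy²−(Σy)²)]
  nΣx²−(Σx)² = 12·259 − 2209 = 899;  nΣy²−(Σy)² = 12·3194 − 33124 = 5204
  √(899·5204) = √4678396 = 2162.9600
r = -1114 / 2162.9600 = -0.5150
t = r·√(n−2)/√(1−r²) = -0.5150·√10 / √(1−0.265225) = -1.628573 / 0.857190 = -1.900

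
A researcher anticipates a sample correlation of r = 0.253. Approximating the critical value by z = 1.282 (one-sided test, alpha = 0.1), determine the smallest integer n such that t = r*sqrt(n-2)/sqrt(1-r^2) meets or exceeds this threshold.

Need r·√(n−2)/√(1−r²) ≥ 1.282
√(n−2) ≥ 1.282·√(1−0.064009) / 0.253 = 1.282·0.967466 / 0.253 = 4.9023
n−2 ≥ 24.0325  ⇒  n ≥ 26.0325
Smallest integer n = 27

27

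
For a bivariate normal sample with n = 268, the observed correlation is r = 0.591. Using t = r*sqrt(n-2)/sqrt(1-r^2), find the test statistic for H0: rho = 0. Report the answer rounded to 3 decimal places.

t = r·√(n−2) / √(1−r²) with r = 0.591, n = 268
  = 0.591·√266 / √(1 − 0.349281)
  = 0.591·16.309506 / 0.806672
  = 9.638918 / 0.806672 = 11.949

11.949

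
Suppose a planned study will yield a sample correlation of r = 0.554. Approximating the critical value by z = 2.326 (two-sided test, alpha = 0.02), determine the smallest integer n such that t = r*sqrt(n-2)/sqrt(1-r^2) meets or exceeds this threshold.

r√(n−2)/√(1−r²) ≥ 2.326  ⇔  n−2 ≥ (2.326)²·(1−r²)/r²
(1−r²)/r² = (1−0.306916)/0.306916 = 2.2582
n ≥ 2 + 5.410276·2.2582 = 2 + 12.2175 = 14.2175
⌈14.2175⌉ = 15

15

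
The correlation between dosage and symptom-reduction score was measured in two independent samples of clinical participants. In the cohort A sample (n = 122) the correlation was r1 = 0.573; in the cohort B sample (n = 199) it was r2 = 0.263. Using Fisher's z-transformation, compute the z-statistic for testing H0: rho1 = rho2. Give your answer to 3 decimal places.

Fisher z-transforms: z1 = atanh(0.573) = 0.651978, z2 = atanh(0.263) = 0.269329; difference d = 0.382649
Var(d) = 1/119 + 1/196 = 0.0084034 + 0.0051020 = 0.0135054
z = d/√Var(d) = 0.382649 / √0.0135054 = 0.382649 / 0.116213 = 3.293

3.293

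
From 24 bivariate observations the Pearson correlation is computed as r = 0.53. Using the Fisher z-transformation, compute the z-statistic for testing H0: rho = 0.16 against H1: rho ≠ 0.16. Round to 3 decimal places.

1.965

z_r = atanh(0.53) = 0.590145,  z_0 = atanh(0.16) = 0.161387
SE = 1/√(n−3) = 1/√21 = 0.218218
z = (z_r − z_0)/SE = (0.590145 − 0.161387) / 0.218218 = 0.428758 / 0.218218 = 1.965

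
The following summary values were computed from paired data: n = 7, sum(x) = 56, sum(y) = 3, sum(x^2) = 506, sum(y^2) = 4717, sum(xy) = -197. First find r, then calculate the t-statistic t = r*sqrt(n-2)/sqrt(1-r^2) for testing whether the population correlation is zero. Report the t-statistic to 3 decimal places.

Numerator: nΣxy − (Σx)(Σy) = 7·(-197) − (56)(3) = -1547
Denominator: √[(nΣx²−(Σx)²)(nΣy²−(Σy)²)]
  nΣx²−(Σx)² = 7·506 − 3136 = 406;  nΣy²−(Σy)² = 7·4717 − 9 = 33010
  √(406·33010) = √13402060 = 3660.8824
r = -1547 / 3660.8824 = -0.4226
t = r·√(n−2)/√(1−r²) = -0.4226·√5 / √(1−0.178591) = -0.944962 / 0.906316 = -1.043

-1.043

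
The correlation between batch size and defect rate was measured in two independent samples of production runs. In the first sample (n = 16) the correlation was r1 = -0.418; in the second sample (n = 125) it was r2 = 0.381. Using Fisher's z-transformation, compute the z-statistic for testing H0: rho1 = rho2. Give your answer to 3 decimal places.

-2.901

z1 = atanh(-0.418) = -0.445266,  z2 = atanh(0.381) = 0.401229
SE = √(1/(n1−3) + 1/(n2−3)) = √(1/13 + 1/122) = √(0.0769231 + 0.0081967) = √0.0851198 = 0.291753
z = (z1 − z2)/SE = (-0.445266 − 0.401229) / 0.291753 = -0.846495 / 0.291753 = -2.901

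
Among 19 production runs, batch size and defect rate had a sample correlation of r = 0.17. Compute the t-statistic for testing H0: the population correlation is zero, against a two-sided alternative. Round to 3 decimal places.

1 − r² = 1 − 0.0289 = 0.9711;  √(1−r²) = 0.985444
√(n−2) = √17 = 4.123106
t = r·√(n−2)/√(1−r²) = 0.17 · 4.123106 / 0.985444 = 0.711

0.711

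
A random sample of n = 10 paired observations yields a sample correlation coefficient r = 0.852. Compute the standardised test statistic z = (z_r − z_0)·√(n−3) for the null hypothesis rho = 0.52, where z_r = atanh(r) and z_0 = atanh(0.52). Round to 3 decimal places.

1.818

z_r = atanh(0.852) = 1.263405,  z_0 = atanh(0.52) = 0.576340
SE = 1/√(n−3) = 1/√7 = 0.377964
z = (z_r − z_0)/SE = (1.263405 − 0.576340) / 0.377964 = 0.687065 / 0.377964 = 1.818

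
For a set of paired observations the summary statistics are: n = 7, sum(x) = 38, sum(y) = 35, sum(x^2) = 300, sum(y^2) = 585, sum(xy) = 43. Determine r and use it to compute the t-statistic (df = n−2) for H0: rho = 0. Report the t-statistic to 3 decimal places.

-2.535

S_xy = nΣxy − ΣxΣy = 7·43 − 38·35 = 301 − 1330 = -1029
S_xx = nΣx² − (Σx)² = 7·300 − 38² = 2100 − 1444 = 656
S_yy = nΣy² − (Σy)² = 7·585 − 35² = 4095 − 1225 = 2870
r = S_xy / √(S_xx·S_yy) = -1029 / √(656·2870) = -1029 / √1882720 = -1029 / 1372.1224 = -0.7499
t = r·√(n−2)/√(1−r²) = -0.7499·√5 / √(1−0.562350) = -1.676827 / 0.661551 = -2.535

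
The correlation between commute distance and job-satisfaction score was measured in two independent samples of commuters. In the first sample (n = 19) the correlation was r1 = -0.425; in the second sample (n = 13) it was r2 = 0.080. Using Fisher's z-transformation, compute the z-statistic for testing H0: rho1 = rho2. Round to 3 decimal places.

-1.325

Fisher z-transforms: z1 = atanh(-0.425) = -0.453779, z2 = atanh(0.080) = 0.080171; difference d = -0.533950
Var(d) = 1/16 + 1/10 = 0.0625000 + 0.1000000 = 0.1625000
z = d/√Var(d) = -0.533950 / √0.1625000 = -0.533950 / 0.403113 = -1.325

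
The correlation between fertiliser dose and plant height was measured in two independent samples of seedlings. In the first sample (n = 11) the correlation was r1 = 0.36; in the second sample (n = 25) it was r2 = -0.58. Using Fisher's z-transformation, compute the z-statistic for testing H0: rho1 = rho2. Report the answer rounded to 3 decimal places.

2.517

Fisher z-transforms: z1 = atanh(0.36) = 0.376886, z2 = atanh(-0.58) = -0.662463; difference d = 1.039349
Var(d) = 1/8 + 1/22 = 0.1250000 + 0.0454545 = 0.1704545
z = d/√Var(d) = 1.039349 / √0.1704545 = 1.039349 / 0.412861 = 2.517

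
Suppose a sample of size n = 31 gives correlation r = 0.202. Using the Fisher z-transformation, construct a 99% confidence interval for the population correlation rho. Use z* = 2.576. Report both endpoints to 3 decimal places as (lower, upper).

(-0.275, 0.599)

Fisher z: z_r = atanh(r) = ½·ln((1+0.202)/(1−0.202)) = 0.204817
SE(z) = 1/√(n−3) = 1/√28 = 0.188982
99% ⇒ z* = 2.576; margin = 2.576·0.188982 = 0.486818
CI on z-scale: (-0.282001, 0.691635)
Back-transform: tanh(-0.282001) = -0.274756, tanh(0.691635) = 0.599031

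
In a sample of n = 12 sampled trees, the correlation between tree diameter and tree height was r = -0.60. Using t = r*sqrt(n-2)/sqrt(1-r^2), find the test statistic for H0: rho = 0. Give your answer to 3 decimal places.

1 − r² = 1 − 0.3600 = 0.6400;  √(1−r²) = 0.800000
√(n−2) = √10 = 3.162278
t = r·√(n−2)/√(1−r²) = -0.60 · 3.162278 / 0.800000 = -2.372

-2.372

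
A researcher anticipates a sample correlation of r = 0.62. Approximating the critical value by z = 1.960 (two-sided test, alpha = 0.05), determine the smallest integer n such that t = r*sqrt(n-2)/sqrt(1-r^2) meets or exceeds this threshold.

9

Need r·√(n−2)/√(1−r²) ≥ 1.960
√(n−2) ≥ 1.960·√(1−0.3844) / 0.62 = 1.960·0.784602 / 0.62 = 2.4804
n−2 ≥ 6.1524  ⇒  n ≥ 8.1524
Smallest integer n = 9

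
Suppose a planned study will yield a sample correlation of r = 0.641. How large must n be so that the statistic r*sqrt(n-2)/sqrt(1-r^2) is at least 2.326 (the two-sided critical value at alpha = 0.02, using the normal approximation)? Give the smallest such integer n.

10

r√(n−2)/√(1−r²) ≥ 2.326  ⇔  n−2 ≥ (2.326)²·(1−r²)/r²
(1−r²)/r² = (1−0.410881)/0.410881 = 1.4338
n ≥ 2 + 5.410276·1.4338 = 2 + 7.7573 = 9.7573
⌈9.7573⌉ = 10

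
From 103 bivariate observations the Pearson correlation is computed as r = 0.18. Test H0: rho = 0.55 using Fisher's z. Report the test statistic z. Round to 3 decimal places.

z_r = atanh(0.18) = 0.181983,  z_0 = atanh(0.55) = 0.618381
SE = 1/√(n−3) = 1/√100 = 0.100000
z = (z_r − z_0)/SE = (0.181983 − 0.618381) / 0.100000 = -0.436398 / 0.100000 = -4.364

-4.364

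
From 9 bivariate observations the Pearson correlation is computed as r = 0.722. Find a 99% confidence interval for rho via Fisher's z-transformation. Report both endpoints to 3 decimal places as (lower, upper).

Fisher z: z_r = atanh(r) = ½·ln((1+0.722)/(1−0.722)) = 0.911810
SE(z) = 1/√(n−3) = 1/√6 = 0.408248
99% ⇒ z* = 2.576; margin = 2.576·0.408248 = 1.051647
CI on z-scale: (-0.139837, 1.963457)
Back-transform: tanh(-0.139837) = -0.138933, tanh(1.963457) = 0.961353

(-0.139, 0.961)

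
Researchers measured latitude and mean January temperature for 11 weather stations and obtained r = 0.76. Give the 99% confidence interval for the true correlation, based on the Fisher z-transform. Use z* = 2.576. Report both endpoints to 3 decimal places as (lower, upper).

z_r = atanh(0.76) = 0.996215;  SE = 1/√(n−3) = 1/√8 = 0.353553
z-limits: 0.996215 ± 2.576·0.353553 = 0.996215 ± 0.910753 = [0.085462, 1.906968]
ρ-limits: (tanh 0.085462, tanh 1.906968) = (0.085, 0.957)

(0.085, 0.957)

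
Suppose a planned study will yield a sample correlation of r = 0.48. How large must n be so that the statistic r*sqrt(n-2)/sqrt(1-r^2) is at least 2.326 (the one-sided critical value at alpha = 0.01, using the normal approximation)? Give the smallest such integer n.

21

r√(n−2)/√(1−r²) ≥ 2.326  ⇔  n−2 ≥ (2.326)²·(1−r²)/r²
(1−r²)/r² = (1−0.2304)/0.2304 = 3.3403
n ≥ 2 + 5.410276·3.3403 = 2 + 18.0719 = 20.0719
⌈20.0719⌉ = 21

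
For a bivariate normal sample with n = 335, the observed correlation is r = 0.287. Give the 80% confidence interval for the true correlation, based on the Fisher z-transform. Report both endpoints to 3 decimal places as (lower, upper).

Fisher z: z_r = atanh(r) = ½·ln((1+0.287)/(1−0.287)) = 0.295294
SE(z) = 1/√(n−3) = 1/√332 = 0.054882
80% ⇒ z* = 1.282; margin = 1.282·0.054882 = 0.070359
CI on z-scale: (0.224935, 0.365653)
Back-transform: tanh(0.224935) = 0.221217, tanh(0.365653) = 0.350184

(0.221, 0.350)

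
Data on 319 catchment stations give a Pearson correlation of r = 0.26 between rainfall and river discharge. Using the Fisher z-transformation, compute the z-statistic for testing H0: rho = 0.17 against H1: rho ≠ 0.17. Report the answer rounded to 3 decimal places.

1.679

Fisher z: atanh(0.26) = 0.266108, atanh(0.17) = 0.171667
z = (z_r − z_0)·√(n−3) = (0.266108 − 0.171667)·√316 = 0.094441 · 17.776389 = 1.679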